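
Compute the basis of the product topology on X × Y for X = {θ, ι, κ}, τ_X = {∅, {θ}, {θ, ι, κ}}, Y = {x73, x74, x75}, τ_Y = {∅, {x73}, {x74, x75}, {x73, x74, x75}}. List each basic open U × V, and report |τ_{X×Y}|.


Basis B = {∅ × ∅, {θ} × {x73}, {θ} × {x74, x75}, {θ} × {x73, x74, x75}, {θ, ι, κ} × {x73}, {θ, ι, κ} × {x74, x75}, {θ, ι, κ} × {x73, x74, x75}}; |τ_{X×Y}| = 9.

Enumerate products U × V with U ∈ τ_X, V ∈ τ_Y (deduplicated):
  ∅ × ∅ = {} (∅)
  {θ} × {x73} = {(θ,x73)}
  {θ} × {x74, x75} = {(θ,x74), (θ,x75)}
  {θ} × {x73, x74, x75} = {(θ,x73), (θ,x74), (θ,x75)}
  {θ, ι, κ} × {x73} = {(θ,x73), (ι,x73), (κ,x73)}
  {θ, ι, κ} × {x74, x75} = {(θ,x74), (θ,x75), (ι,x74), (ι,x75), (κ,x74), (κ,x75)}
  {θ, ι, κ} × {x73, x74, x75} = {(θ,x73), (θ,x74), (θ,x75), (ι,x73), (ι,x74), (ι,x75), (κ,x73), (κ,x74), (κ,x75)}
These 7 distinct sets form the basis B.
Close under arbitrary unions to get τ_{X×Y}; counting gives |τ_{X×Y}| = 9.


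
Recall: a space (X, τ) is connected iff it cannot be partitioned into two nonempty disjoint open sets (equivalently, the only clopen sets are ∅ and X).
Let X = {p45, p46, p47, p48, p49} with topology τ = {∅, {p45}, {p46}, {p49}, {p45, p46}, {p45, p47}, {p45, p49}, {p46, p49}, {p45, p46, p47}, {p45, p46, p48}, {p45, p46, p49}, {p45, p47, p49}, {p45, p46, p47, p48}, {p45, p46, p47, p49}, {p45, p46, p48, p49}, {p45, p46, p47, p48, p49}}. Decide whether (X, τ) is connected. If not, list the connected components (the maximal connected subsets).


(X, τ) is disconnected; components = [{p49}, {p45, p46, p47, p48}].

Find clopen sets (U ∈ τ with X ∖ U ∈ τ):
  U = ∅, X ∖ U = {p45, p46, p47, p48, p49} — both open, so U is clopen.
  U = {p49}, X ∖ U = {p45, p46, p47, p48} — both open, so U is clopen.
  U = {p45, p46, p47, p48}, X ∖ U = {p49} — both open, so U is clopen.
  U = {p45, p46, p47, p48, p49}, X ∖ U = ∅ — both open, so U is clopen.
Nontrivial clopen(s) exist: e.g. {p45, p46, p47, p48}. So (X, τ) is disconnected.
Compute connected components by grouping points that agree on all clopens:
  component: {p49}
  component: {p45, p46, p47, p48}


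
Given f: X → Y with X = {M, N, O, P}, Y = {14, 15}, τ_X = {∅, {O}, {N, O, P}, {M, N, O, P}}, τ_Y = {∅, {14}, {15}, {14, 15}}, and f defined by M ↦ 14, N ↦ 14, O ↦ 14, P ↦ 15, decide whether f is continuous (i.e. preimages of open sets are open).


f is NOT continuous.

Compute f^{-1}(U) for each U ∈ τ_Y:
  U = ∅: f^{-1}(U) = ∅ ∈ τ_X ✓.
  U = {14}: f^{-1}(U) = {M, N, O} ∉ τ_X ✗.
  U = {15}: f^{-1}(U) = {P} ∉ τ_X ✗.
  U = {14, 15}: f^{-1}(U) = {M, N, O, P} ∈ τ_X ✓.
Found U = {14} with f^{-1}(U) = {M, N, O} not in τ_X. Therefore f is NOT continuous.


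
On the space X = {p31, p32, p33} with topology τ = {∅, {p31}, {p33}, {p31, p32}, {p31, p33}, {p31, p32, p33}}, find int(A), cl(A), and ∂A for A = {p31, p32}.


int(A) = {p31, p32}, cl(A) = {p31, p32}, ∂A = ∅.

Closed sets in (X, τ) are complements of opens:
  closed(X, τ) = {∅, {p32}, {p33}, {p31, p32}, {p32, p33}, {p31, p32, p33}}.
int(A) = ⋃ {U ∈ τ : U ⊆ A}. Opens contained in A: ∅, {p31}, {p31, p32}.
Taking the union of these: int(A) = {p31, p32}.
cl(A) = ⋂ {C closed : A ⊆ C}. Closed sets containing A: {p31, p32}, {p31, p32, p33}.
Intersecting these: cl(A) = {p31, p32}.
∂A = cl(A) ∖ int(A) = {p31, p32} ∖ {p31, p32} = ∅.


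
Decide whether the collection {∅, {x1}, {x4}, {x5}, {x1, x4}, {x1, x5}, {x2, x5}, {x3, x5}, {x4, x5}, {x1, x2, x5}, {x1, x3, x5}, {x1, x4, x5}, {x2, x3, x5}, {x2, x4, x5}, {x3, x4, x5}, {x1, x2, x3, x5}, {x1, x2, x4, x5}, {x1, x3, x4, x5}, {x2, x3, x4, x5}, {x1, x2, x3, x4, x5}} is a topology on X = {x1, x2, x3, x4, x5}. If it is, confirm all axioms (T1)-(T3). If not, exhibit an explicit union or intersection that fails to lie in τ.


τ IS a topology on X.

Axiom (T1): ∅ ∈ τ? Yes; X ∈ τ? Yes.
Axiom (T2/T3): check pairwise unions and intersections of members of τ.
All pairwise intersections and unions checked — each lies in τ. Therefore τ satisfies (T1), (T2), (T3): it IS a topology on X.


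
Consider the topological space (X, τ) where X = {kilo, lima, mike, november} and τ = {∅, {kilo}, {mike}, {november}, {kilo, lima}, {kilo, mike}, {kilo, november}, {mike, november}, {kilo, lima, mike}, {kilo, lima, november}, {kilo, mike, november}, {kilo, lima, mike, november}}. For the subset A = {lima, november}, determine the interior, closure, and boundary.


int(A) = {november}, cl(A) = {lima, november}, ∂A = {lima}.

Closed sets in (X, τ) are complements of opens:
  closed(X, τ) = {∅, {lima}, {mike}, {november}, {kilo, lima}, {lima, mike}, {lima, november}, {mike, november}, {kilo, lima, mike}, {kilo, lima, november}, {lima, mike, november}, {kilo, lima, mike, november}}.
int(A) = ⋃ {U ∈ τ : U ⊆ A}. Opens contained in A: ∅, {november}.
Taking the union of these: int(A) = {november}.
cl(A) = ⋂ {C closed : A ⊆ C}. Closed sets containing A: {lima, november}, {kilo, lima, november}, {lima, mike, november}, {kilo, lima, mike, november}.
Intersecting these: cl(A) = {lima, november}.
∂A = cl(A) ∖ int(A) = {lima, november} ∖ {november} = {lima}.


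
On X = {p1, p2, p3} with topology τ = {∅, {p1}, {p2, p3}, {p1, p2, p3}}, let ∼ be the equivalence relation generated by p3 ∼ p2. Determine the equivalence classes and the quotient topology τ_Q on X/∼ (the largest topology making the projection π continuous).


X/∼ = {[p1], [p2=p3]}; |τ_Q| = 4.

Equivalence classes: [p1], [p2=p3].
Quotient map π: X → X/∼ sends p1 ↦ [p1], p2 ↦ [p2=p3], p3 ↦ [p2=p3].
For each subset V ⊆ X/∼, compute π^{-1}(V) ⊆ X and check whether π^{-1}(V) ∈ τ. V is open in τ_Q iff π^{-1}(V) ∈ τ.
  V = {}: π^{-1}(V) = ∅ ∈ τ ✓.
  V = {[p1]}: π^{-1}(V) = {p1} ∈ τ ✓.
  V = {[p2=p3]}: π^{-1}(V) = {p2, p3} ∈ τ ✓.
  V = {[p1], [p2=p3]}: π^{-1}(V) = {p1, p2, p3} ∈ τ ✓.
Open sets in the quotient: τ_Q = {{}, {[p1]}, {[p2=p3]}, {[p1], [p2=p3]}} (4 elements).


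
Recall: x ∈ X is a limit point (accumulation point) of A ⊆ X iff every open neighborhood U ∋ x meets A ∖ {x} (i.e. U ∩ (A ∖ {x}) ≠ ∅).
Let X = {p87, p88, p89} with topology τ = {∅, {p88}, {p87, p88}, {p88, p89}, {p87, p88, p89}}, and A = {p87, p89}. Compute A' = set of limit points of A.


A' = ∅

For each x ∈ X, list the open sets U ∈ τ with x ∈ U, then check whether U ∩ (A ∖ {x}) ≠ ∅ for every such U.
  x = p87: open {p87, p88} ∋ x has {p87, p88} ∩ (A ∖ {p87}) = ∅, so x is NOT a limit point.
  x = p88: open {p88} ∋ x has {p88} ∩ (A ∖ {p88}) = ∅, so x is NOT a limit point.
  x = p89: open {p88, p89} ∋ x has {p88, p89} ∩ (A ∖ {p89}) = ∅, so x is NOT a limit point.
Collecting: A' = ∅.


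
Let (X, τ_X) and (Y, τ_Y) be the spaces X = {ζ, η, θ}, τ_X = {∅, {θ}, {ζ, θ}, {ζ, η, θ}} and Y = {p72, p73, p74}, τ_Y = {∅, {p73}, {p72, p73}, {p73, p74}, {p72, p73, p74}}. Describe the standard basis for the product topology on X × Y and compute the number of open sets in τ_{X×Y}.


Basis B = {∅ × ∅, {θ} × {p73}, {ζ, θ} × {p73}, {θ} × {p72, p73}, {θ} × {p73, p74}, {ζ, η, θ} × {p73}, {θ} × {p72, p73, p74}, {ζ, θ} × {p72, p73}, {ζ, θ} × {p73, p74}, {ζ, θ} × {p72, p73, p74}, {ζ, η, θ} × {p72, p73}, {ζ, η, θ} × {p73, p74}, {ζ, η, θ} × {p72, p73, p74}}; |τ_{X×Y}| = 30.

Enumerate products U × V with U ∈ τ_X, V ∈ τ_Y (deduplicated):
  ∅ × ∅ = {} (∅)
  {θ} × {p73} = {(θ,p73)}
  {ζ, θ} × {p73} = {(ζ,p73), (θ,p73)}
  {θ} × {p72, p73} = {(θ,p72), (θ,p73)}
  {θ} × {p73, p74} = {(θ,p73), (θ,p74)}
  {ζ, η, θ} × {p73} = {(ζ,p73), (η,p73), (θ,p73)}
  {θ} × {p72, p73, p74} = {(θ,p72), (θ,p73), (θ,p74)}
  {ζ, θ} × {p72, p73} = {(ζ,p72), (ζ,p73), (θ,p72), (θ,p73)}
  {ζ, θ} × {p73, p74} = {(ζ,p73), (ζ,p74), (θ,p73), (θ,p74)}
  {ζ, θ} × {p72, p73, p74} = {(ζ,p72), (ζ,p73), (ζ,p74), (θ,p72), (θ,p73), (θ,p74)}
  {ζ, η, θ} × {p72, p73} = {(ζ,p72), (ζ,p73), (η,p72), (η,p73), (θ,p72), (θ,p73)}
  {ζ, η, θ} × {p73, p74} = {(ζ,p73), (ζ,p74), (η,p73), (η,p74), (θ,p73), (θ,p74)}
  {ζ, η, θ} × {p72, p73, p74} = {(ζ,p72), (ζ,p73), (ζ,p74), (η,p72), (η,p73), (η,p74), (θ,p72), (θ,p73), (θ,p74)}
These 13 distinct sets form the basis B.
Close under arbitrary unions to get τ_{X×Y}; counting gives |τ_{X×Y}| = 30.


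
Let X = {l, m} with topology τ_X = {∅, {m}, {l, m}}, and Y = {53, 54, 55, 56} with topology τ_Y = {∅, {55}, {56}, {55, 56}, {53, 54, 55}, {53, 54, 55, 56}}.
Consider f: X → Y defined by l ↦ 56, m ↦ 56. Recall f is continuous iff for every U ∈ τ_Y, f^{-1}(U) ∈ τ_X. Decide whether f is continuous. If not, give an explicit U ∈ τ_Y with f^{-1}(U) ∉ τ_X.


f IS continuous.

Compute f^{-1}(U) for each U ∈ τ_Y:
  U = ∅: f^{-1}(U) = ∅ ∈ τ_X ✓.
  U = {55}: f^{-1}(U) = ∅ ∈ τ_X ✓.
  U = {56}: f^{-1}(U) = {l, m} ∈ τ_X ✓.
  U = {55, 56}: f^{-1}(U) = {l, m} ∈ τ_X ✓.
  U = {53, 54, 55}: f^{-1}(U) = ∅ ∈ τ_X ✓.
  U = {53, 54, 55, 56}: f^{-1}(U) = {l, m} ∈ τ_X ✓.
Every preimage lies in τ_X, so f IS continuous.


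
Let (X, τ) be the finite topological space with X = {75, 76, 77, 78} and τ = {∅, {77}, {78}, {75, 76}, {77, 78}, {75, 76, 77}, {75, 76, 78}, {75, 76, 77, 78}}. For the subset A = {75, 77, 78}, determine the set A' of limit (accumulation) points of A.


A' = {76}

For each x ∈ X, list the open sets U ∈ τ with x ∈ U, then check whether U ∩ (A ∖ {x}) ≠ ∅ for every such U.
  x = 75: open {75, 76} ∋ x has {75, 76} ∩ (A ∖ {75}) = ∅, so x is NOT a limit point.
  x = 76: opens ∋ x are {75, 76}, {75, 76, 77}, {75, 76, 78}, {75, 76, 77, 78}; each meets A ∖ {76}, so x IS a limit point.
  x = 77: open {77} ∋ x has {77} ∩ (A ∖ {77}) = ∅, so x is NOT a limit point.
  x = 78: open {78} ∋ x has {78} ∩ (A ∖ {78}) = ∅, so x is NOT a limit point.
Collecting: A' = {76}.


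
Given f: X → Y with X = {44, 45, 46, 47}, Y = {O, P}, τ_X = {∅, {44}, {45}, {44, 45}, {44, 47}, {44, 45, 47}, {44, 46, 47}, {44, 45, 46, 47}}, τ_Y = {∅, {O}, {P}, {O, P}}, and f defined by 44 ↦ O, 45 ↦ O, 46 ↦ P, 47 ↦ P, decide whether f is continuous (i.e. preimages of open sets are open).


f is NOT continuous.

Compute f^{-1}(U) for each U ∈ τ_Y:
  U = ∅: f^{-1}(U) = ∅ ∈ τ_X ✓.
  U = {O}: f^{-1}(U) = {44, 45} ∈ τ_X ✓.
  U = {P}: f^{-1}(U) = {46, 47} ∉ τ_X ✗.
  U = {O, P}: f^{-1}(U) = {44, 45, 46, 47} ∈ τ_X ✓.
Found U = {P} with f^{-1}(U) = {46, 47} not in τ_X. Therefore f is NOT continuous.


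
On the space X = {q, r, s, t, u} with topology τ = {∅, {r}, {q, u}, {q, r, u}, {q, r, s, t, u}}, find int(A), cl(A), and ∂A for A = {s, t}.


int(A) = ∅, cl(A) = {s, t}, ∂A = {s, t}.

Closed sets in (X, τ) are complements of opens:
  closed(X, τ) = {∅, {s, t}, {r, s, t}, {q, s, t, u}, {q, r, s, t, u}}.
int(A) = ⋃ {U ∈ τ : U ⊆ A}. Opens contained in A: ∅.
Taking the union of these: int(A) = ∅.
cl(A) = ⋂ {C closed : A ⊆ C}. Closed sets containing A: {s, t}, {r, s, t}, {q, s, t, u}, {q, r, s, t, u}.
Intersecting these: cl(A) = {s, t}.
∂A = cl(A) ∖ int(A) = {s, t} ∖ ∅ = {s, t}.


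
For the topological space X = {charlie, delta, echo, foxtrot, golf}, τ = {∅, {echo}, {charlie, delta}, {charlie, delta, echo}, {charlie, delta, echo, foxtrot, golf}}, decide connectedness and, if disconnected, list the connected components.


(X, τ) is connected.

Find clopen sets (U ∈ τ with X ∖ U ∈ τ):
  U = ∅, X ∖ U = {charlie, delta, echo, foxtrot, golf} — both open, so U is clopen.
  U = {charlie, delta, echo, foxtrot, golf}, X ∖ U = ∅ — both open, so U is clopen.
Only trivial clopens (∅ and X) exist, so (X, τ) is connected.
Compute connected components by grouping points that agree on all clopens:
  component: {charlie, delta, echo, foxtrot, golf}


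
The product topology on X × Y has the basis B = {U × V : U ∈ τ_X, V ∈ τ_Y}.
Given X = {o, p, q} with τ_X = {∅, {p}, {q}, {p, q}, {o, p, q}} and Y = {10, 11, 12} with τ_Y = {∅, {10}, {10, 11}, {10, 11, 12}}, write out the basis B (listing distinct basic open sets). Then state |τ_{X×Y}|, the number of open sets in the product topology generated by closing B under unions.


Basis B = {∅ × ∅, {p} × {10}, {q} × {10}, {p} × {10, 11}, {p, q} × {10}, {q} × {10, 11}, {o, p, q} × {10}, {p} × {10, 11, 12}, {q} × {10, 11, 12}, {p, q} × {10, 11}, {o, p, q} × {10, 11}, {p, q} × {10, 11, 12}, {o, p, q} × {10, 11, 12}}; |τ_{X×Y}| = 30.

Enumerate products U × V with U ∈ τ_X, V ∈ τ_Y (deduplicated):
  ∅ × ∅ = {} (∅)
  {p} × {10} = {(p,10)}
  {q} × {10} = {(q,10)}
  {p} × {10, 11} = {(p,10), (p,11)}
  {p, q} × {10} = {(p,10), (q,10)}
  {q} × {10, 11} = {(q,10), (q,11)}
  {o, p, q} × {10} = {(o,10), (p,10), (q,10)}
  {p} × {10, 11, 12} = {(p,10), (p,11), (p,12)}
  {q} × {10, 11, 12} = {(q,10), (q,11), (q,12)}
  {p, q} × {10, 11} = {(p,10), (p,11), (q,10), (q,11)}
  {o, p, q} × {10, 11} = {(o,10), (o,11), (p,10), (p,11), (q,10), (q,11)}
  {p, q} × {10, 11, 12} = {(p,10), (p,11), (p,12), (q,10), (q,11), (q,12)}
  {o, p, q} × {10, 11, 12} = {(o,10), (o,11), (o,12), (p,10), (p,11), (p,12), (q,10), (q,11), (q,12)}
These 13 distinct sets form the basis B.
Close under arbitrary unions to get τ_{X×Y}; counting gives |τ_{X×Y}| = 30.


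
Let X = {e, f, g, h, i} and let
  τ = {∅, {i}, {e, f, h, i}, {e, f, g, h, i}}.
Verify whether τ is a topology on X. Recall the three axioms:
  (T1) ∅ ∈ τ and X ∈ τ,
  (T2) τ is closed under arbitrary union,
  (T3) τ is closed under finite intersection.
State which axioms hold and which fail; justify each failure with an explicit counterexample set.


τ IS a topology on X.

Axiom (T1): ∅ ∈ τ? Yes; X ∈ τ? Yes.
Axiom (T2/T3): check pairwise unions and intersections of members of τ.
All pairwise intersections and unions checked — each lies in τ. Therefore τ satisfies (T1), (T2), (T3): it IS a topology on X.


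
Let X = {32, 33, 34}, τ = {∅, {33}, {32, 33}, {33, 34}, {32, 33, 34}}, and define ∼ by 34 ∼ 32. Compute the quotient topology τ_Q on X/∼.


X/∼ = {[32=34], [33]}; |τ_Q| = 3.

Equivalence classes: [32=34], [33].
Quotient map π: X → X/∼ sends 32 ↦ [32=34], 33 ↦ [33], 34 ↦ [32=34].
For each subset V ⊆ X/∼, compute π^{-1}(V) ⊆ X and check whether π^{-1}(V) ∈ τ. V is open in τ_Q iff π^{-1}(V) ∈ τ.
  V = {}: π^{-1}(V) = ∅ ∈ τ ✓.
  V = {[32=34]}: π^{-1}(V) = {32, 34} ∉ τ ✗.
  V = {[33]}: π^{-1}(V) = {33} ∈ τ ✓.
  V = {[32=34], [33]}: π^{-1}(V) = {32, 33, 34} ∈ τ ✓.
Open sets in the quotient: τ_Q = {{}, {[33]}, {[32=34], [33]}} (3 elements).


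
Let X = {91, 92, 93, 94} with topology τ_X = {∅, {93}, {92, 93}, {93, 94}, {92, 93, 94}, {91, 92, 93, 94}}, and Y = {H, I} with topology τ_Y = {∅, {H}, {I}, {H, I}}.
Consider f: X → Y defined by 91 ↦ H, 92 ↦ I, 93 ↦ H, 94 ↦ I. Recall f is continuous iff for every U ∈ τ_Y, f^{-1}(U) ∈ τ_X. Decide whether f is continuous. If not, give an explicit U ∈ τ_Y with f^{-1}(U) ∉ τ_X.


f is NOT continuous.

Compute f^{-1}(U) for each U ∈ τ_Y:
  U = ∅: f^{-1}(U) = ∅ ∈ τ_X ✓.
  U = {H}: f^{-1}(U) = {91, 93} ∉ τ_X ✗.
  U = {I}: f^{-1}(U) = {92, 94} ∉ τ_X ✗.
  U = {H, I}: f^{-1}(U) = {91, 92, 93, 94} ∈ τ_X ✓.
Found U = {H} with f^{-1}(U) = {91, 93} not in τ_X. Therefore f is NOT continuous.


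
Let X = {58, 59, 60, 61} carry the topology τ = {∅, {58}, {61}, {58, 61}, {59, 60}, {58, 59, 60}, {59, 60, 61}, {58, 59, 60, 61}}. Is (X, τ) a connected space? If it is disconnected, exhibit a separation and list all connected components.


(X, τ) is disconnected; components = [{58}, {61}, {59, 60}].

Find clopen sets (U ∈ τ with X ∖ U ∈ τ):
  U = ∅, X ∖ U = {58, 59, 60, 61} — both open, so U is clopen.
  U = {58}, X ∖ U = {59, 60, 61} — both open, so U is clopen.
  U = {61}, X ∖ U = {58, 59, 60} — both open, so U is clopen.
  U = {58, 61}, X ∖ U = {59, 60} — both open, so U is clopen.
  U = {59, 60}, X ∖ U = {58, 61} — both open, so U is clopen.
  U = {58, 59, 60}, X ∖ U = {61} — both open, so U is clopen.
  U = {59, 60, 61}, X ∖ U = {58} — both open, so U is clopen.
  U = {58, 59, 60, 61}, X ∖ U = ∅ — both open, so U is clopen.
Nontrivial clopen(s) exist: e.g. {59, 60, 61}. So (X, τ) is disconnected.
Compute connected components by grouping points that agree on all clopens:
  component: {58}
  component: {61}
  component: {59, 60}


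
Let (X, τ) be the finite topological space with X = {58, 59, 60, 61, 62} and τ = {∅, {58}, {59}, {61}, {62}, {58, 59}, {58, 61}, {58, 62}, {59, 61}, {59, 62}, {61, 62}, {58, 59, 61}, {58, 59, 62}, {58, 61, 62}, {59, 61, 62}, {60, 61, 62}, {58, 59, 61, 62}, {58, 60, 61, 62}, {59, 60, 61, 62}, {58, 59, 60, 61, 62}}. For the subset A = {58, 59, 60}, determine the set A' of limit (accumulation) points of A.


A' = ∅

For each x ∈ X, list the open sets U ∈ τ with x ∈ U, then check whether U ∩ (A ∖ {x}) ≠ ∅ for every such U.
  x = 58: open {58} ∋ x has {58} ∩ (A ∖ {58}) = ∅, so x is NOT a limit point.
  x = 59: open {59} ∋ x has {59} ∩ (A ∖ {59}) = ∅, so x is NOT a limit point.
  x = 60: open {60, 61, 62} ∋ x has {60, 61, 62} ∩ (A ∖ {60}) = ∅, so x is NOT a limit point.
  x = 61: open {61} ∋ x has {61} ∩ (A ∖ {61}) = ∅, so x is NOT a limit point.
  x = 62: open {62} ∋ x has {62} ∩ (A ∖ {62}) = ∅, so x is NOT a limit point.
Collecting: A' = ∅.


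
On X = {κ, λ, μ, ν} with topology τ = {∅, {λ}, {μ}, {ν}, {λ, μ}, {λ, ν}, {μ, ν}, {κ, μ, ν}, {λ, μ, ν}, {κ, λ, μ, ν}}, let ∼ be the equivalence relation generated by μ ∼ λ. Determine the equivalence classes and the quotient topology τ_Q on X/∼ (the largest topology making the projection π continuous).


X/∼ = {[κ], [λ=μ], [ν]}; |τ_Q| = 5.

Equivalence classes: [κ], [λ=μ], [ν].
Quotient map π: X → X/∼ sends κ ↦ [κ], λ ↦ [λ=μ], μ ↦ [λ=μ], ν ↦ [ν].
For each subset V ⊆ X/∼, compute π^{-1}(V) ⊆ X and check whether π^{-1}(V) ∈ τ. V is open in τ_Q iff π^{-1}(V) ∈ τ.
  V = {}: π^{-1}(V) = ∅ ∈ τ ✓.
  V = {[κ]}: π^{-1}(V) = {κ} ∉ τ ✗.
  V = {[λ=μ]}: π^{-1}(V) = {λ, μ} ∈ τ ✓.
  V = {[κ], [λ=μ]}: π^{-1}(V) = {κ, λ, μ} ∉ τ ✗.
  V = {[ν]}: π^{-1}(V) = {ν} ∈ τ ✓.
  V = {[κ], [ν]}: π^{-1}(V) = {κ, ν} ∉ τ ✗.
  V = {[λ=μ], [ν]}: π^{-1}(V) = {λ, μ, ν} ∈ τ ✓.
  V = {[κ], [λ=μ], [ν]}: π^{-1}(V) = {κ, λ, μ, ν} ∈ τ ✓.
Open sets in the quotient: τ_Q = {{}, {[λ=μ]}, {[ν]}, {[λ=μ], [ν]}, {[κ], [λ=μ], [ν]}} (5 elements).


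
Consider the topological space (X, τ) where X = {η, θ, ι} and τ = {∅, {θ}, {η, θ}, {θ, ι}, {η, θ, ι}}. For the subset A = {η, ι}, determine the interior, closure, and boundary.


int(A) = ∅, cl(A) = {η, ι}, ∂A = {η, ι}.

Closed sets in (X, τ) are complements of opens:
  closed(X, τ) = {∅, {η}, {ι}, {η, ι}, {η, θ, ι}}.
int(A) = ⋃ {U ∈ τ : U ⊆ A}. Opens contained in A: ∅.
Taking the union of these: int(A) = ∅.
cl(A) = ⋂ {C closed : A ⊆ C}. Closed sets containing A: {η, ι}, {η, θ, ι}.
Intersecting these: cl(A) = {η, ι}.
∂A = cl(A) ∖ int(A) = {η, ι} ∖ ∅ = {η, ι}.


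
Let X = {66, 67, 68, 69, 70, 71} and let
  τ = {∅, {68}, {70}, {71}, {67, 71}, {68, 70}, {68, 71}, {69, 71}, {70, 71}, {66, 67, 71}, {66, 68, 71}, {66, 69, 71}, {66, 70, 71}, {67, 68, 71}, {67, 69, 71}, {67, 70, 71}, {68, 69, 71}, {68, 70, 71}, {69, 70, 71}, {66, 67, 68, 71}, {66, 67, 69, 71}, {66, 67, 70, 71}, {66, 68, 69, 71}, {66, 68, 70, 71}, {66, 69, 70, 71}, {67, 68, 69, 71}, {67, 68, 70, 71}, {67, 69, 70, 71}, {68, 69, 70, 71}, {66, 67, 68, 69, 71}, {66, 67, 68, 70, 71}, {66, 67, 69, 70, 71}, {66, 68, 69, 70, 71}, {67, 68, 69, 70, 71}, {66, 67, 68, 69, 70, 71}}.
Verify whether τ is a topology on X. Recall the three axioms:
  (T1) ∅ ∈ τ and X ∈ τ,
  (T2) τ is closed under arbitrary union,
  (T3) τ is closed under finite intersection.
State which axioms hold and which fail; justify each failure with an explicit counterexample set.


τ is NOT a topology on X.

Axiom (T1): ∅ ∈ τ? Yes; X ∈ τ? Yes.
Axiom (T2/T3): check pairwise unions and intersections of members of τ.
Counterexample for (T3): {66, 67, 71} ∩ {66, 68, 71} = {66, 71} ∉ τ. Therefore τ is NOT a topology.


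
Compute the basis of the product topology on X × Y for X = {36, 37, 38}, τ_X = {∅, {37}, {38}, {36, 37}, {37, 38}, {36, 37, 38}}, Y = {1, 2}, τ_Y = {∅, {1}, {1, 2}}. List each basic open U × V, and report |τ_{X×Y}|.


Basis B = {∅ × ∅, {37} × {1}, {38} × {1}, {36, 37} × {1}, {37} × {1, 2}, {37, 38} × {1}, {38} × {1, 2}, {36, 37, 38} × {1}, {36, 37} × {1, 2}, {37, 38} × {1, 2}, {36, 37, 38} × {1, 2}}; |τ_{X×Y}| = 18.

Enumerate products U × V with U ∈ τ_X, V ∈ τ_Y (deduplicated):
  ∅ × ∅ = {} (∅)
  {37} × {1} = {(37,1)}
  {38} × {1} = {(38,1)}
  {36, 37} × {1} = {(36,1), (37,1)}
  {37} × {1, 2} = {(37,1), (37,2)}
  {37, 38} × {1} = {(37,1), (38,1)}
  {38} × {1, 2} = {(38,1), (38,2)}
  {36, 37, 38} × {1} = {(36,1), (37,1), (38,1)}
  {36, 37} × {1, 2} = {(36,1), (36,2), (37,1), (37,2)}
  {37, 38} × {1, 2} = {(37,1), (37,2), (38,1), (38,2)}
  {36, 37, 38} × {1, 2} = {(36,1), (36,2), (37,1), (37,2), (38,1), (38,2)}
These 11 distinct sets form the basis B.
Close under arbitrary unions to get τ_{X×Y}; counting gives |τ_{X×Y}| = 18.


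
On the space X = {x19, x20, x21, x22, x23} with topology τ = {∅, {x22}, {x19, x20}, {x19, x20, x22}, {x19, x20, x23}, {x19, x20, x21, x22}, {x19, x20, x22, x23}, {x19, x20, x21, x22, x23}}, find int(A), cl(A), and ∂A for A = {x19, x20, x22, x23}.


int(A) = {x19, x20, x22, x23}, cl(A) = {x19, x20, x21, x22, x23}, ∂A = {x21}.

Closed sets in (X, τ) are complements of opens:
  closed(X, τ) = {∅, {x21}, {x23}, {x21, x22}, {x21, x23}, {x21, x22, x23}, {x19, x20, x21, x23}, {x19, x20, x21, x22, x23}}.
int(A) = ⋃ {U ∈ τ : U ⊆ A}. Opens contained in A: ∅, {x22}, {x19, x20}, {x19, x20, x22}, {x19, x20, x23}, {x19, x20, x22, x23}.
Taking the union of these: int(A) = {x19, x20, x22, x23}.
cl(A) = ⋂ {C closed : A ⊆ C}. Closed sets containing A: {x19, x20, x21, x22, x23}.
Intersecting these: cl(A) = {x19, x20, x21, x22, x23}.
∂A = cl(A) ∖ int(A) = {x19, x20, x21, x22, x23} ∖ {x19, x20, x22, x23} = {x21}.


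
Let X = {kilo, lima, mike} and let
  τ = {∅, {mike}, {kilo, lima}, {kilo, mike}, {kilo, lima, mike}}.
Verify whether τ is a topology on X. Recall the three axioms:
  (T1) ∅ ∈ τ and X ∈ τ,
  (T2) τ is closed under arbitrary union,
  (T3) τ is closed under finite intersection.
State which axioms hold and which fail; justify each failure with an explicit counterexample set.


τ is NOT a topology on X.

Axiom (T1): ∅ ∈ τ? Yes; X ∈ τ? Yes.
Axiom (T2/T3): check pairwise unions and intersections of members of τ.
Counterexample for (T3): {kilo, lima} ∩ {kilo, mike} = {kilo} ∉ τ. Therefore τ is NOT a topology.


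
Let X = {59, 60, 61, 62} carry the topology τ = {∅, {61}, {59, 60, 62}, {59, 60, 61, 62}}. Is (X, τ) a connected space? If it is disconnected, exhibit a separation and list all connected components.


(X, τ) is disconnected; components = [{61}, {59, 60, 62}].

Find clopen sets (U ∈ τ with X ∖ U ∈ τ):
  U = ∅, X ∖ U = {59, 60, 61, 62} — both open, so U is clopen.
  U = {61}, X ∖ U = {59, 60, 62} — both open, so U is clopen.
  U = {59, 60, 62}, X ∖ U = {61} — both open, so U is clopen.
  U = {59, 60, 61, 62}, X ∖ U = ∅ — both open, so U is clopen.
Nontrivial clopen(s) exist: e.g. {61}. So (X, τ) is disconnected.
Compute connected components by grouping points that agree on all clopens:
  component: {61}
  component: {59, 60, 62}


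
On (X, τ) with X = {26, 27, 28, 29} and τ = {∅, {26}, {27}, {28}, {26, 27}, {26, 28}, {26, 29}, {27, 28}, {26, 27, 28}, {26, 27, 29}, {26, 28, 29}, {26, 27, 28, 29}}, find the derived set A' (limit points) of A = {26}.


A' = {29}

For each x ∈ X, list the open sets U ∈ τ with x ∈ U, then check whether U ∩ (A ∖ {x}) ≠ ∅ for every such U.
  x = 26: open {26} ∋ x has {26} ∩ (A ∖ {26}) = ∅, so x is NOT a limit point.
  x = 27: open {27} ∋ x has {27} ∩ (A ∖ {27}) = ∅, so x is NOT a limit point.
  x = 28: open {28} ∋ x has {28} ∩ (A ∖ {28}) = ∅, so x is NOT a limit point.
  x = 29: opens ∋ x are {26, 29}, {26, 27, 29}, {26, 28, 29}, {26, 27, 28, 29}; each meets A ∖ {29}, so x IS a limit point.
Collecting: A' = {29}.


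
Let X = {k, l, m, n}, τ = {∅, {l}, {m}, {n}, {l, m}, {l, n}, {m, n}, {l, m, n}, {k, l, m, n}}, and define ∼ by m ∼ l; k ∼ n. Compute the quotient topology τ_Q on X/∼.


X/∼ = {[k=n], [l=m]}; |τ_Q| = 3.

Equivalence classes: [k=n], [l=m].
Quotient map π: X → X/∼ sends k ↦ [k=n], l ↦ [l=m], m ↦ [l=m], n ↦ [k=n].
For each subset V ⊆ X/∼, compute π^{-1}(V) ⊆ X and check whether π^{-1}(V) ∈ τ. V is open in τ_Q iff π^{-1}(V) ∈ τ.
  V = {}: π^{-1}(V) = ∅ ∈ τ ✓.
  V = {[k=n]}: π^{-1}(V) = {k, n} ∉ τ ✗.
  V = {[l=m]}: π^{-1}(V) = {l, m} ∈ τ ✓.
  V = {[k=n], [l=m]}: π^{-1}(V) = {k, l, m, n} ∈ τ ✓.
Open sets in the quotient: τ_Q = {{}, {[l=m]}, {[k=n], [l=m]}} (3 elements).


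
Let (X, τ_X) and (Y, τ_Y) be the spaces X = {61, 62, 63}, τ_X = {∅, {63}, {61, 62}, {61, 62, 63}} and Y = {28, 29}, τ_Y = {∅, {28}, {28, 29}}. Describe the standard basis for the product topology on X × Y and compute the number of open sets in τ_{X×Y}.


Basis B = {∅ × ∅, {63} × {28}, {61, 62} × {28}, {63} × {28, 29}, {61, 62, 63} × {28}, {61, 62} × {28, 29}, {61, 62, 63} × {28, 29}}; |τ_{X×Y}| = 9.

Enumerate products U × V with U ∈ τ_X, V ∈ τ_Y (deduplicated):
  ∅ × ∅ = {} (∅)
  {63} × {28} = {(63,28)}
  {61, 62} × {28} = {(61,28), (62,28)}
  {63} × {28, 29} = {(63,28), (63,29)}
  {61, 62, 63} × {28} = {(61,28), (62,28), (63,28)}
  {61, 62} × {28, 29} = {(61,28), (61,29), (62,28), (62,29)}
  {61, 62, 63} × {28, 29} = {(61,28), (61,29), (62,28), (62,29), (63,28), (63,29)}
These 7 distinct sets form the basis B.
Close under arbitrary unions to get τ_{X×Y}; counting gives |τ_{X×Y}| = 9.


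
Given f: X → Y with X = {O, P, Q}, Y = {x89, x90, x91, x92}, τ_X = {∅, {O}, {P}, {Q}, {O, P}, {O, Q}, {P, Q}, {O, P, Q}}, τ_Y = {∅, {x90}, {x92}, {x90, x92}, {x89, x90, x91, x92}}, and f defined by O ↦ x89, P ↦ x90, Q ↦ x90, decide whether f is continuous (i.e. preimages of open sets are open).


f IS continuous.

Compute f^{-1}(U) for each U ∈ τ_Y:
  U = ∅: f^{-1}(U) = ∅ ∈ τ_X ✓.
  U = {x90}: f^{-1}(U) = {P, Q} ∈ τ_X ✓.
  U = {x92}: f^{-1}(U) = ∅ ∈ τ_X ✓.
  U = {x90, x92}: f^{-1}(U) = {P, Q} ∈ τ_X ✓.
  U = {x89, x90, x91, x92}: f^{-1}(U) = {O, P, Q} ∈ τ_X ✓.
Every preimage lies in τ_X, so f IS continuous.


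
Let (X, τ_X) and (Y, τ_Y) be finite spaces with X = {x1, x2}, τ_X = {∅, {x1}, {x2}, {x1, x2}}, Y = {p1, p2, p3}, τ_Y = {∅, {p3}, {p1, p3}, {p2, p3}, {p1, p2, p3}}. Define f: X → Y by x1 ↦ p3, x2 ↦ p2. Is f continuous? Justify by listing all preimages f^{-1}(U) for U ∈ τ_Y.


f IS continuous.

Compute f^{-1}(U) for each U ∈ τ_Y:
  U = ∅: f^{-1}(U) = ∅ ∈ τ_X ✓.
  U = {p3}: f^{-1}(U) = {x1} ∈ τ_X ✓.
  U = {p1, p3}: f^{-1}(U) = {x1} ∈ τ_X ✓.
  U = {p2, p3}: f^{-1}(U) = {x1, x2} ∈ τ_X ✓.
  U = {p1, p2, p3}: f^{-1}(U) = {x1, x2} ∈ τ_X ✓.
Every preimage lies in τ_X, so f IS continuous.


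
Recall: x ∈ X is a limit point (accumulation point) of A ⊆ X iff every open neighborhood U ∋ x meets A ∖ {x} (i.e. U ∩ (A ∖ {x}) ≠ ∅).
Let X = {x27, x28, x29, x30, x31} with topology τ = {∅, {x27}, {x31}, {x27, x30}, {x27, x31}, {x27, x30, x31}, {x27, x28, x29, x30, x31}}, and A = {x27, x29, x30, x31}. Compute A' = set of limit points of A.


A' = {x28, x29, x30}

For each x ∈ X, list the open sets U ∈ τ with x ∈ U, then check whether U ∩ (A ∖ {x}) ≠ ∅ for every such U.
  x = x27: open {x27} ∋ x has {x27} ∩ (A ∖ {x27}) = ∅, so x is NOT a limit point.
  x = x28: opens ∋ x are {x27, x28, x29, x30, x31}; each meets A ∖ {x28}, so x IS a limit point.
  x = x29: opens ∋ x are {x27, x28, x29, x30, x31}; each meets A ∖ {x29}, so x IS a limit point.
  x = x30: opens ∋ x are {x27, x30}, {x27, x30, x31}, {x27, x28, x29, x30, x31}; each meets A ∖ {x30}, so x IS a limit point.
  x = x31: open {x31} ∋ x has {x31} ∩ (A ∖ {x31}) = ∅, so x is NOT a limit point.
Collecting: A' = {x28, x29, x30}.


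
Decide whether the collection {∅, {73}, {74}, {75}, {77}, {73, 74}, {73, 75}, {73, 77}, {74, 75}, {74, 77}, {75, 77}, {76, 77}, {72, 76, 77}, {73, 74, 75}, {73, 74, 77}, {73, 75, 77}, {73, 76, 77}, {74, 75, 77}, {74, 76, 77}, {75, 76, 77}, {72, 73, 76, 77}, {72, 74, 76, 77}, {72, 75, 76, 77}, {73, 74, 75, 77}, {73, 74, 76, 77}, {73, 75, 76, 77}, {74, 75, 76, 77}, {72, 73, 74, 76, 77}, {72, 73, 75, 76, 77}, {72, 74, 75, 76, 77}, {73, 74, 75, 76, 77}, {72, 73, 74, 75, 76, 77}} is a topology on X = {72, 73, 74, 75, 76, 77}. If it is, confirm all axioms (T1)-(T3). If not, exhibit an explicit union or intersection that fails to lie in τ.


τ IS a topology on X.

Axiom (T1): ∅ ∈ τ? Yes; X ∈ τ? Yes.
Axiom (T2/T3): check pairwise unions and intersections of members of τ.
All pairwise intersections and unions checked — each lies in τ. Therefore τ satisfies (T1), (T2), (T3): it IS a topology on X.


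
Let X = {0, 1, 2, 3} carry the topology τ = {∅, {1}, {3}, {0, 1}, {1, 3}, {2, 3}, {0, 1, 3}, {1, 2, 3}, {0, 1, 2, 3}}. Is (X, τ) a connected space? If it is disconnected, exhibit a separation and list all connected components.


(X, τ) is disconnected; components = [{0, 1}, {2, 3}].

Find clopen sets (U ∈ τ with X ∖ U ∈ τ):
  U = ∅, X ∖ U = {0, 1, 2, 3} — both open, so U is clopen.
  U = {0, 1}, X ∖ U = {2, 3} — both open, so U is clopen.
  U = {2, 3}, X ∖ U = {0, 1} — both open, so U is clopen.
  U = {0, 1, 2, 3}, X ∖ U = ∅ — both open, so U is clopen.
Nontrivial clopen(s) exist: e.g. {2, 3}. So (X, τ) is disconnected.
Compute connected components by grouping points that agree on all clopens:
  component: {0, 1}
  component: {2, 3}


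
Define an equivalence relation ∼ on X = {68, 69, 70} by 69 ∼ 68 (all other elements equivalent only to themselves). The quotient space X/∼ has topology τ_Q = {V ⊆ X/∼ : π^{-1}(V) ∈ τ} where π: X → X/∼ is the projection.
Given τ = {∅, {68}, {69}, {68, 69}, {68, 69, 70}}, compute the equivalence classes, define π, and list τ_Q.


X/∼ = {[68=69], [70]}; |τ_Q| = 3.

Equivalence classes: [68=69], [70].
Quotient map π: X → X/∼ sends 68 ↦ [68=69], 69 ↦ [68=69], 70 ↦ [70].
For each subset V ⊆ X/∼, compute π^{-1}(V) ⊆ X and check whether π^{-1}(V) ∈ τ. V is open in τ_Q iff π^{-1}(V) ∈ τ.
  V = {}: π^{-1}(V) = ∅ ∈ τ ✓.
  V = {[68=69]}: π^{-1}(V) = {68, 69} ∈ τ ✓.
  V = {[70]}: π^{-1}(V) = {70} ∉ τ ✗.
  V = {[68=69], [70]}: π^{-1}(V) = {68, 69, 70} ∈ τ ✓.
Open sets in the quotient: τ_Q = {{}, {[68=69]}, {[68=69], [70]}} (3 elements).


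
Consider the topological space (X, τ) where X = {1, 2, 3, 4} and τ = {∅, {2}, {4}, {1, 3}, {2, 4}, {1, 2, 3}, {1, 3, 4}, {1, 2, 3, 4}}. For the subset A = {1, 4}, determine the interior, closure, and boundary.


int(A) = {4}, cl(A) = {1, 3, 4}, ∂A = {1, 3}.

Closed sets in (X, τ) are complements of opens:
  closed(X, τ) = {∅, {2}, {4}, {1, 3}, {2, 4}, {1, 2, 3}, {1, 3, 4}, {1, 2, 3, 4}}.
int(A) = ⋃ {U ∈ τ : U ⊆ A}. Opens contained in A: ∅, {4}.
Taking the union of these: int(A) = {4}.
cl(A) = ⋂ {C closed : A ⊆ C}. Closed sets containing A: {1, 3, 4}, {1, 2, 3, 4}.
Intersecting these: cl(A) = {1, 3, 4}.
∂A = cl(A) ∖ int(A) = {1, 3, 4} ∖ {4} = {1, 3}.


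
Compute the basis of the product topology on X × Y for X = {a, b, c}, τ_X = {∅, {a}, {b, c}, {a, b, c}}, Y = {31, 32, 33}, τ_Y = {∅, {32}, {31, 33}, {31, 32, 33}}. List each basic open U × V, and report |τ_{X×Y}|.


Basis B = {∅ × ∅, {a} × {32}, {a} × {31, 33}, {b, c} × {32}, {a} × {31, 32, 33}, {a, b, c} × {32}, {b, c} × {31, 33}, {a, b, c} × {31, 33}, {b, c} × {31, 32, 33}, {a, b, c} × {31, 32, 33}}; |τ_{X×Y}| = 16.

Enumerate products U × V with U ∈ τ_X, V ∈ τ_Y (deduplicated):
  ∅ × ∅ = {} (∅)
  {a} × {32} = {(a,32)}
  {a} × {31, 33} = {(a,31), (a,33)}
  {b, c} × {32} = {(b,32), (c,32)}
  {a} × {31, 32, 33} = {(a,31), (a,32), (a,33)}
  {a, b, c} × {32} = {(a,32), (b,32), (c,32)}
  {b, c} × {31, 33} = {(b,31), (b,33), (c,31), (c,33)}
  {a, b, c} × {31, 33} = {(a,31), (a,33), (b,31), (b,33), (c,31), (c,33)}
  {b, c} × {31, 32, 33} = {(b,31), (b,32), (b,33), (c,31), (c,32), (c,33)}
  {a, b, c} × {31, 32, 33} = {(a,31), (a,32), (a,33), (b,31), (b,32), (b,33), (c,31), (c,32), (c,33)}
These 10 distinct sets form the basis B.
Close under arbitrary unions to get τ_{X×Y}; counting gives |τ_{X×Y}| = 16.


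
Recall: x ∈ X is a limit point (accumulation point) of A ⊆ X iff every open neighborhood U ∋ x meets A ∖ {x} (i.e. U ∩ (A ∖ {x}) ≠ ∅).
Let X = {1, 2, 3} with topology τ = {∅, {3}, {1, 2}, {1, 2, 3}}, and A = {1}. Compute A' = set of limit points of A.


A' = {2}

For each x ∈ X, list the open sets U ∈ τ with x ∈ U, then check whether U ∩ (A ∖ {x}) ≠ ∅ for every such U.
  x = 1: open {1, 2} ∋ x has {1, 2} ∩ (A ∖ {1}) = ∅, so x is NOT a limit point.
  x = 2: opens ∋ x are {1, 2}, {1, 2, 3}; each meets A ∖ {2}, so x IS a limit point.
  x = 3: open {3} ∋ x has {3} ∩ (A ∖ {3}) = ∅, so x is NOT a limit point.
Collecting: A' = {2}.


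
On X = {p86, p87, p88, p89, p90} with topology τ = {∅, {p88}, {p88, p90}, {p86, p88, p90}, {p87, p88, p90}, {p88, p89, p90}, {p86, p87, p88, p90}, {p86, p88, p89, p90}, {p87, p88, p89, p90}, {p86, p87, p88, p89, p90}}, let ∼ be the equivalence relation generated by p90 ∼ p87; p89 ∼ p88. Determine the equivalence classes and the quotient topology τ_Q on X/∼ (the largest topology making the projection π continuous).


X/∼ = {[p86], [p87=p90], [p88=p89]}; |τ_Q| = 3.

Equivalence classes: [p86], [p87=p90], [p88=p89].
Quotient map π: X → X/∼ sends p86 ↦ [p86], p87 ↦ [p87=p90], p88 ↦ [p88=p89], p89 ↦ [p88=p89], p90 ↦ [p87=p90].
For each subset V ⊆ X/∼, compute π^{-1}(V) ⊆ X and check whether π^{-1}(V) ∈ τ. V is open in τ_Q iff π^{-1}(V) ∈ τ.
  V = {}: π^{-1}(V) = ∅ ∈ τ ✓.
  V = {[p86]}: π^{-1}(V) = {p86} ∉ τ ✗.
  V = {[p87=p90]}: π^{-1}(V) = {p87, p90} ∉ τ ✗.
  V = {[p86], [p87=p90]}: π^{-1}(V) = {p86, p87, p90} ∉ τ ✗.
  V = {[p88=p89]}: π^{-1}(V) = {p88, p89} ∉ τ ✗.
  V = {[p86], [p88=p89]}: π^{-1}(V) = {p86, p88, p89} ∉ τ ✗.
  V = {[p87=p90], [p88=p89]}: π^{-1}(V) = {p87, p88, p89, p90} ∈ τ ✓.
  V = {[p86], [p87=p90], [p88=p89]}: π^{-1}(V) = {p86, p87, p88, p89, p90} ∈ τ ✓.
Open sets in the quotient: τ_Q = {{}, {[p87=p90], [p88=p89]}, {[p86], [p87=p90], [p88=p89]}} (3 elements).


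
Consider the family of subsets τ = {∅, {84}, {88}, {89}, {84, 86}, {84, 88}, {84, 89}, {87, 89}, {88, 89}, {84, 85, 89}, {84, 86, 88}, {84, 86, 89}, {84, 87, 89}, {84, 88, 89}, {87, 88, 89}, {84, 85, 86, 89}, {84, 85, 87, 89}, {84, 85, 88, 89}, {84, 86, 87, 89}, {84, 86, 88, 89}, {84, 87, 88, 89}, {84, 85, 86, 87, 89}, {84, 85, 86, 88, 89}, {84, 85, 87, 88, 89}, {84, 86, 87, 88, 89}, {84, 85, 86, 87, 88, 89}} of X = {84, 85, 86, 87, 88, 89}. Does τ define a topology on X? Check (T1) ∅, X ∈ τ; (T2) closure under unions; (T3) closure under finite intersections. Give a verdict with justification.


τ IS a topology on X.

Axiom (T1): ∅ ∈ τ? Yes; X ∈ τ? Yes.
Axiom (T2/T3): check pairwise unions and intersections of members of τ.
All pairwise intersections and unions checked — each lies in τ. Therefore τ satisfies (T1), (T2), (T3): it IS a topology on X.


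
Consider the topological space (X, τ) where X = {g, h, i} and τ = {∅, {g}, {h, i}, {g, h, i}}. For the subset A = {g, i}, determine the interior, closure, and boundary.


int(A) = {g}, cl(A) = {g, h, i}, ∂A = {h, i}.

Closed sets in (X, τ) are complements of opens:
  closed(X, τ) = {∅, {g}, {h, i}, {g, h, i}}.
int(A) = ⋃ {U ∈ τ : U ⊆ A}. Opens contained in A: ∅, {g}.
Taking the union of these: int(A) = {g}.
cl(A) = ⋂ {C closed : A ⊆ C}. Closed sets containing A: {g, h, i}.
Intersecting these: cl(A) = {g, h, i}.
∂A = cl(A) ∖ int(A) = {g, h, i} ∖ {g} = {h, i}.


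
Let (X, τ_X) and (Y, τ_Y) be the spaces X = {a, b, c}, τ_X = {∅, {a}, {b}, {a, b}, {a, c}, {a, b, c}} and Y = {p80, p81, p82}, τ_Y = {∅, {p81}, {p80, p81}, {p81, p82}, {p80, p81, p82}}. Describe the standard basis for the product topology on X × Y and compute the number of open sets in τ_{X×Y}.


Basis B = {∅ × ∅, {a} × {p81}, {b} × {p81}, {a} × {p80, p81}, {a} × {p81, p82}, {a, b} × {p81}, {a, c} × {p81}, {b} × {p80, p81}, {b} × {p81, p82}, {a} × {p80, p81, p82}, {a, b, c} × {p81}, {b} × {p80, p81, p82}, {a, b} × {p80, p81}, {a, c} × {p80, p81}, {a, b} × {p81, p82}, {a, c} × {p81, p82}, {a, b} × {p80, p81, p82}, {a, c} × {p80, p81, p82}, {a, b, c} × {p80, p81}, {a, b, c} × {p81, p82}, {a, b, c} × {p80, p81, p82}}; |τ_{X×Y}| = 70.

Enumerate products U × V with U ∈ τ_X, V ∈ τ_Y (deduplicated):
  ∅ × ∅ = {} (∅)
  {a} × {p81} = {(a,p81)}
  {b} × {p81} = {(b,p81)}
  {a} × {p80, p81} = {(a,p80), (a,p81)}
  {a} × {p81, p82} = {(a,p81), (a,p82)}
  {a, b} × {p81} = {(a,p81), (b,p81)}
  {a, c} × {p81} = {(a,p81), (c,p81)}
  {b} × {p80, p81} = {(b,p80), (b,p81)}
  {b} × {p81, p82} = {(b,p81), (b,p82)}
  {a} × {p80, p81, p82} = {(a,p80), (a,p81), (a,p82)}
  {a, b, c} × {p81} = {(a,p81), (b,p81), (c,p81)}
  {b} × {p80, p81, p82} = {(b,p80), (b,p81), (b,p82)}
  {a, b} × {p80, p81} = {(a,p80), (a,p81), (b,p80), (b,p81)}
  {a, c} × {p80, p81} = {(a,p80), (a,p81), (c,p80), (c,p81)}
  {a, b} × {p81, p82} = {(a,p81), (a,p82), (b,p81), (b,p82)}
  {a, c} × {p81, p82} = {(a,p81), (a,p82), (c,p81), (c,p82)}
  {a, b} × {p80, p81, p82} = {(a,p80), (a,p81), (a,p82), (b,p80), (b,p81), (b,p82)}
  {a, c} × {p80, p81, p82} = {(a,p80), (a,p81), (a,p82), (c,p80), (c,p81), (c,p82)}
  {a, b, c} × {p80, p81} = {(a,p80), (a,p81), (b,p80), (b,p81), (c,p80), (c,p81)}
  {a, b, c} × {p81, p82} = {(a,p81), (a,p82), (b,p81), (b,p82), (c,p81), (c,p82)}
  {a, b, c} × {p80, p81, p82} = {(a,p80), (a,p81), (a,p82), (b,p80), (b,p81), (b,p82), (c,p80), (c,p81), (c,p82)}
These 21 distinct sets form the basis B.
Close under arbitrary unions to get τ_{X×Y}; counting gives |τ_{X×Y}| = 70.


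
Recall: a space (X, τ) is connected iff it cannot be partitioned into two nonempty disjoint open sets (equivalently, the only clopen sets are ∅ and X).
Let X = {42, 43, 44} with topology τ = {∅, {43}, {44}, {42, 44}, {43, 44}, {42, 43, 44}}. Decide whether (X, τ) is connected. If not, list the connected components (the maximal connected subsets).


(X, τ) is disconnected; components = [{43}, {42, 44}].

Find clopen sets (U ∈ τ with X ∖ U ∈ τ):
  U = ∅, X ∖ U = {42, 43, 44} — both open, so U is clopen.
  U = {43}, X ∖ U = {42, 44} — both open, so U is clopen.
  U = {42, 44}, X ∖ U = {43} — both open, so U is clopen.
  U = {42, 43, 44}, X ∖ U = ∅ — both open, so U is clopen.
Nontrivial clopen(s) exist: e.g. {42, 44}. So (X, τ) is disconnected.
Compute connected components by grouping points that agree on all clopens:
  component: {43}
  component: {42, 44}


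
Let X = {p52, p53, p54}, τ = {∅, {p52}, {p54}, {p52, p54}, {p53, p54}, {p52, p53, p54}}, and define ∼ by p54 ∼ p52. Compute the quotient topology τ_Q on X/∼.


X/∼ = {[p52=p54], [p53]}; |τ_Q| = 3.

Equivalence classes: [p52=p54], [p53].
Quotient map π: X → X/∼ sends p52 ↦ [p52=p54], p53 ↦ [p53], p54 ↦ [p52=p54].
For each subset V ⊆ X/∼, compute π^{-1}(V) ⊆ X and check whether π^{-1}(V) ∈ τ. V is open in τ_Q iff π^{-1}(V) ∈ τ.
  V = {}: π^{-1}(V) = ∅ ∈ τ ✓.
  V = {[p52=p54]}: π^{-1}(V) = {p52, p54} ∈ τ ✓.
  V = {[p53]}: π^{-1}(V) = {p53} ∉ τ ✗.
  V = {[p52=p54], [p53]}: π^{-1}(V) = {p52, p53, p54} ∈ τ ✓.
Open sets in the quotient: τ_Q = {{}, {[p52=p54]}, {[p52=p54], [p53]}} (3 elements).
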